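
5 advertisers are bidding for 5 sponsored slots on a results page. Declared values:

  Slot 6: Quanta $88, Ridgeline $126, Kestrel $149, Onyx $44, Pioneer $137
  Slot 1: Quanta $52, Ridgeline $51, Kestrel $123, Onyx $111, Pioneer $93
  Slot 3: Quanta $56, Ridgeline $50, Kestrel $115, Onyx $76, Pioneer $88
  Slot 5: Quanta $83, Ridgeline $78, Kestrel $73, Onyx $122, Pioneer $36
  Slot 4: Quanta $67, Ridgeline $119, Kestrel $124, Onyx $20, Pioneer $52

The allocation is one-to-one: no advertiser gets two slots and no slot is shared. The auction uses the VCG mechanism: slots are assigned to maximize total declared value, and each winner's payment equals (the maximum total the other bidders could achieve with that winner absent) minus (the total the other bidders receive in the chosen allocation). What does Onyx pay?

Efficient allocation: Quanta→Slot 5 ($83), Ridgeline→Slot 4 ($119), Kestrel→Slot 3 ($115), Onyx→Slot 1 ($111), Pioneer→Slot 6 ($137); total welfare W = $565.
Onyx receives Slot 1 at value $111, so the others get W − 111 = $454.
Without Onyx: best allocation of the remaining 4 bidders over all 5 slots is Quanta→Slot 5 ($83), Ridgeline→Slot 4 ($119), Kestrel→Slot 1 ($123), Pioneer→Slot 6 ($137), total $462.
VCG payment = (others' best without Onyx) − (others' welfare with Onyx) = 462 − 454 = $8.

Onyx pays $8.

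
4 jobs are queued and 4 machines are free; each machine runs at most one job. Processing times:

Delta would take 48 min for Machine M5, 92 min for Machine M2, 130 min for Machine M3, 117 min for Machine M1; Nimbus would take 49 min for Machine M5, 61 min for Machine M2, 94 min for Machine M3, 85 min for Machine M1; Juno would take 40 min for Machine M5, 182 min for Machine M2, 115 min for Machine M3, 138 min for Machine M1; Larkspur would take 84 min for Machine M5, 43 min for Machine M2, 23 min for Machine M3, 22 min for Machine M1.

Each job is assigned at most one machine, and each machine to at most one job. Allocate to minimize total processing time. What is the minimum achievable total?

Optimal: Delta→Machine M2 (92 min), Nimbus→Machine M1 (85 min), Juno→Machine M5 (40 min), Larkspur→Machine M3 (23 min) — total 92+85+40+23 = 240 min.

Minimum total: 240 min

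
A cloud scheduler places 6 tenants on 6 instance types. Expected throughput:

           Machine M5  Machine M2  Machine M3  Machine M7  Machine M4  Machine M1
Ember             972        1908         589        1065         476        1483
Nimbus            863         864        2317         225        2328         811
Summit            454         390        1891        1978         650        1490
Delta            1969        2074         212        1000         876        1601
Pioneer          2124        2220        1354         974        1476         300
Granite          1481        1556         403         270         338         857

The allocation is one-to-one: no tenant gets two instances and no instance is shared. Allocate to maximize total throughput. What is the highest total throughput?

Maximum total: 10809 ops/s

Treat this as an assignment problem: match each tenant to one instance.
Optimal: Ember→Machine M1 (1483 ops/s), Nimbus→Machine M3 (2317 ops/s), Summit→Machine M7 (1978 ops/s), Delta→Machine M2 (2074 ops/s), Pioneer→Machine M4 (1476 ops/s), Granite→Machine M5 (1481 ops/s) — total 1483+2317+1978+2074+1476+1481 = 10809 ops/s.
Column-greedy (each instance in turn goes to its best remaining tenant) gives 9826 ops/s, worse by 983.
Next-best assignment: Ember→Machine M1, Nimbus→Machine M3, Summit→Machine M7, Delta→Machine M5, Pioneer→Machine M4, Granite→Machine M2 = 10779 ops/s.
Swapping Ember↔Nimbus (Ember→Machine M3 589 ops/s, Nimbus→Machine M1 811 ops/s) loses 2400.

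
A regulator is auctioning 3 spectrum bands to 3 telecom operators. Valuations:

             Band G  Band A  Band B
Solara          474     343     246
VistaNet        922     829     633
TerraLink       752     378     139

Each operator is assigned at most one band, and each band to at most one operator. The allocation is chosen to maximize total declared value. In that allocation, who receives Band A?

VistaNet receives Band A.

Optimal: Solara→Band B ($246M), VistaNet→Band A ($829M), TerraLink→Band G ($752M) — total 246+829+752 = $1827M.
Column-greedy (each band in turn goes to its best remaining operator) gives $1546M, worse by 281.
Swapping VistaNet↔Solara (VistaNet→Band B $633M, Solara→Band A $343M) loses 99.
Every other assignment is strictly worse.
VistaNet's own top band is Band G ($922M), but forcing VistaNet→Band G and reassigning the rest optimally gives only $1546M — worse by 281.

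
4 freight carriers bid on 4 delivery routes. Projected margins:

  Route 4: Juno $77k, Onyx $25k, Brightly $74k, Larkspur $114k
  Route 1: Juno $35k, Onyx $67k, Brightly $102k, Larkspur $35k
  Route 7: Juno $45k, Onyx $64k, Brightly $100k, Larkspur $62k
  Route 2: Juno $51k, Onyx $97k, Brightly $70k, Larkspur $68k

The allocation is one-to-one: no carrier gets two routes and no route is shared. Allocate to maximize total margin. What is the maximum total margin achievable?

This is a one-to-one assignment (maximum-weight bipartite matching).
Optimal: Juno→Route 7 ($45k), Onyx→Route 2 ($97k), Brightly→Route 1 ($102k), Larkspur→Route 4 ($114k) — total 45+97+102+114 = $358k.
Row-greedy (each carrier in turn takes its best remaining route) gives $338k, worse by 20.

Max total: $358k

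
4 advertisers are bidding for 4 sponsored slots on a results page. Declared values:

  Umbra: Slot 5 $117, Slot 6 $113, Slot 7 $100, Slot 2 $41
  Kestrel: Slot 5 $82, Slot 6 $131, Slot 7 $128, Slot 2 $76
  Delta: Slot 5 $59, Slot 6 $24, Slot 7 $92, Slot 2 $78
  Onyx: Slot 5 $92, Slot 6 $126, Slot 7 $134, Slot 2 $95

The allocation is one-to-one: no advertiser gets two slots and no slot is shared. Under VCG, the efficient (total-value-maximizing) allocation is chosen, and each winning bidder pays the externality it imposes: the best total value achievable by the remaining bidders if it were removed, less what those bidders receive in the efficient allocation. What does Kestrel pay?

Efficient allocation: Umbra→Slot 5 ($117), Kestrel→Slot 6 ($131), Delta→Slot 2 ($78), Onyx→Slot 7 ($134); total welfare W = $460.
Kestrel receives Slot 6 at value $131, so the others get W − 131 = $329.
Without Kestrel: best allocation of the remaining 3 bidders over all 4 slots is Umbra→Slot 5 ($117), Delta→Slot 7 ($92), Onyx→Slot 6 ($126), total $335.
VCG payment = (others' best without Kestrel) − (others' welfare with Kestrel) = 335 − 329 = $6.

Kestrel pays $6.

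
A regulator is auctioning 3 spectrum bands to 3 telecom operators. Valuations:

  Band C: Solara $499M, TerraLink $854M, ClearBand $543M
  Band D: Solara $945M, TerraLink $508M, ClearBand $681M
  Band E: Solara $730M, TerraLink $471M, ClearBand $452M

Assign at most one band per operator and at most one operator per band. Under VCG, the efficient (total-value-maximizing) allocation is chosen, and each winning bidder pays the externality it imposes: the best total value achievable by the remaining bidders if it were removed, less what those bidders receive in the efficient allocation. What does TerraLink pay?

Efficient allocation: Solara→Band E ($730M), TerraLink→Band C ($854M), ClearBand→Band D ($681M); total welfare W = $2265M.
TerraLink receives Band C at value $854M, so the others get W − 854 = $1411M.
Without TerraLink: best allocation of the remaining 2 bidders over all 3 bands is Solara→Band D ($945M), ClearBand→Band C ($543M), total $1488M.
VCG payment = (others' best without TerraLink) − (others' welfare with TerraLink) = 1488 − 1411 = $77M.

TerraLink pays $77M.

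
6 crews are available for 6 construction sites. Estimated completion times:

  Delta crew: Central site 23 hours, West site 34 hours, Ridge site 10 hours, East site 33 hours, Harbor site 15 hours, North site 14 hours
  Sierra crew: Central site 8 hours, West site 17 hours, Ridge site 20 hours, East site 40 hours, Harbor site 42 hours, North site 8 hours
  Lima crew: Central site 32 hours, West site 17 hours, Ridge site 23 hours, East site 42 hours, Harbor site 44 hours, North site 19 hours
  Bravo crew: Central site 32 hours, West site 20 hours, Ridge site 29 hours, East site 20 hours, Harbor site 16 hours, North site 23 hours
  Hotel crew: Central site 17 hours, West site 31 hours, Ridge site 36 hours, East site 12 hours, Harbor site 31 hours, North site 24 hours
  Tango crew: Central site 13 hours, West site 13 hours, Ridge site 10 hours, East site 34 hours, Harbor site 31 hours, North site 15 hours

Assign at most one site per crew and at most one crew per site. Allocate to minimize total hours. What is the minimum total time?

Minimum total: 76 hours

This is the linear assignment problem.
Optimal: Delta crew→Ridge site (10 hours), Sierra crew→North site (8 hours), Lima crew→West site (17 hours), Bravo crew→Harbor site (16 hours), Hotel crew→East site (12 hours), Tango crew→Central site (13 hours) — total 10+8+17+16+12+13 = 76 hours.
Next-best assignment: Delta crew→North site, Sierra crew→Central site, Lima crew→West site, Bravo crew→Harbor site, Hotel crew→East site, Tango crew→Ridge site = 77 hours.
Swapping Delta crew↔Tango crew (Delta crew→Central site 23 hours, Tango crew→Ridge site 10 hours) adds 10.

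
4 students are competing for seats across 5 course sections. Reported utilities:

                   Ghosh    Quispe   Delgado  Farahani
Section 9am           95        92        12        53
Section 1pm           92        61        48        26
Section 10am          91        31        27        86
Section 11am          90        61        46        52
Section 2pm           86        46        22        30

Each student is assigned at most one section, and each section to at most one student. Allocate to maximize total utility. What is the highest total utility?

Maximum total: 316 points

Optimal: Ghosh→Section 1pm (92 points), Quispe→Section 9am (92 points), Delgado→Section 11am (46 points), Farahani→Section 10am (86 points) — total 92+92+46+86 = 316 points.
Row-greedy (each student in turn takes its best remaining section) gives 288 points, worse by 28.
Swapping Ghosh↔Quispe (Ghosh→Section 9am 95 points, Quispe→Section 1pm 61 points) loses 28.
No other one-to-one assignment exceeds 316 points.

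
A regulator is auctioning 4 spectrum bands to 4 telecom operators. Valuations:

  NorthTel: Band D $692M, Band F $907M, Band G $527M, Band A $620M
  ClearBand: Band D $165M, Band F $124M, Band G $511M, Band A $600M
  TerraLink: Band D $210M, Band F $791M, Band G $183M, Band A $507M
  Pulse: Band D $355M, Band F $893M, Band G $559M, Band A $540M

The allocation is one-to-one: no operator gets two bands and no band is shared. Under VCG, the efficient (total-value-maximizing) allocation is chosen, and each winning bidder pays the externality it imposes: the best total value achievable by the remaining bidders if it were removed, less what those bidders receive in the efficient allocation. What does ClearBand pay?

Efficient allocation: NorthTel→Band D ($692M), ClearBand→Band A ($600M), TerraLink→Band F ($791M), Pulse→Band G ($559M); total welfare W = $2642M.
ClearBand receives Band A at value $600M, so the others get W − 600 = $2042M.
Without ClearBand: best allocation of the remaining 3 bidders over all 4 bands is NorthTel→Band D ($692M), TerraLink→Band A ($507M), Pulse→Band F ($893M), total $2092M.
VCG payment = (others' best without ClearBand) − (others' welfare with ClearBand) = 2092 − 2042 = $50M.

ClearBand pays $50M.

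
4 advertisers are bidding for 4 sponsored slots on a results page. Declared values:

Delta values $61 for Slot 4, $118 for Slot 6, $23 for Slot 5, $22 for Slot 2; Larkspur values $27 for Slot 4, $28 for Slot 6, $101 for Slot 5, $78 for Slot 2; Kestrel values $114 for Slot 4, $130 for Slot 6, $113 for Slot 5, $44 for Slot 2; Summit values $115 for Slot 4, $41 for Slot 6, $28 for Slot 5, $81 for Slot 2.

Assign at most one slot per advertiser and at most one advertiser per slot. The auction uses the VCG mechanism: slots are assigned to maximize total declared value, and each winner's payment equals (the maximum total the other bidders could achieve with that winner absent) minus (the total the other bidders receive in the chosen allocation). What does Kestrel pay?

Kestrel pays $23.

Efficient allocation: Delta→Slot 6 ($118), Larkspur→Slot 2 ($78), Kestrel→Slot 5 ($113), Summit→Slot 4 ($115); total welfare W = $424.
Kestrel receives Slot 5 at value $113, so the others get W − 113 = $311.
Without Kestrel: best allocation of the remaining 3 bidders over all 4 slots is Delta→Slot 6 ($118), Larkspur→Slot 5 ($101), Summit→Slot 4 ($115), total $334.
VCG payment = (others' best without Kestrel) − (others' welfare with Kestrel) = 334 − 311 = $23.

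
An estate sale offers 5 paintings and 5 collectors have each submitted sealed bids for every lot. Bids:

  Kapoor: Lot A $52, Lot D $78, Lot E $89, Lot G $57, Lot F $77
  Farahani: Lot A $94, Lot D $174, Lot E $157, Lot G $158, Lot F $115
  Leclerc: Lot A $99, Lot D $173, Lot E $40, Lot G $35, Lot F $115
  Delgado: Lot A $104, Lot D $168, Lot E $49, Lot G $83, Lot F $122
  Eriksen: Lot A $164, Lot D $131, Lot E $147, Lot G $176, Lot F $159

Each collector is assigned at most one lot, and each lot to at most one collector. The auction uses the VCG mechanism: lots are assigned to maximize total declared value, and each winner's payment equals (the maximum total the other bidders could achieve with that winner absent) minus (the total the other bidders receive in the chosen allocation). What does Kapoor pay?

Efficient allocation: Kapoor→Lot E ($89), Farahani→Lot G ($158), Leclerc→Lot D ($173), Delgado→Lot F ($122), Eriksen→Lot A ($164); total welfare W = $706.
Kapoor receives Lot E at value $89, so the others get W − 89 = $617.
Without Kapoor: best allocation of the remaining 4 bidders over all 5 lots is Farahani→Lot E ($157), Leclerc→Lot D ($173), Delgado→Lot F ($122), Eriksen→Lot G ($176), total $628.
VCG payment = (others' best without Kapoor) − (others' welfare with Kapoor) = 628 − 617 = $11.

Kapoor pays $11.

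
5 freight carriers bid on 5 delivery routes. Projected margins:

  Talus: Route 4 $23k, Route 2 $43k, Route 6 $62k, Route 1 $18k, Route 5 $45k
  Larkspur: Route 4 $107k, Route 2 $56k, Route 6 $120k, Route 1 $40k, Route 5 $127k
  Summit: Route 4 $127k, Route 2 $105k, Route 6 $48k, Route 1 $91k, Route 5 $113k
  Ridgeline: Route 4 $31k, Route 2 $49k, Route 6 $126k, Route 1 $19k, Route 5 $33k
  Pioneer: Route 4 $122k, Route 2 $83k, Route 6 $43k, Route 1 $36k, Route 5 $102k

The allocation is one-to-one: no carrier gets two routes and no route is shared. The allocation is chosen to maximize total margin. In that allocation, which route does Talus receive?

Optimal: Talus→Route 2 ($43k), Larkspur→Route 5 ($127k), Summit→Route 1 ($91k), Ridgeline→Route 6 ($126k), Pioneer→Route 4 ($122k) — total 43+127+91+126+122 = $509k.
Max-entry greedy (repeatedly take the single best remaining cell) gives $481k, worse by 28.
Next-best assignment: Talus→Route 1, Larkspur→Route 5, Summit→Route 2, Ridgeline→Route 6, Pioneer→Route 4 = $498k.
No other one-to-one assignment exceeds $509k.
Talus's own top route is Route 6 ($62k), but forcing Talus→Route 6 and reassigning the rest optimally gives only $451k — worse by 58.

Talus receives Route 2.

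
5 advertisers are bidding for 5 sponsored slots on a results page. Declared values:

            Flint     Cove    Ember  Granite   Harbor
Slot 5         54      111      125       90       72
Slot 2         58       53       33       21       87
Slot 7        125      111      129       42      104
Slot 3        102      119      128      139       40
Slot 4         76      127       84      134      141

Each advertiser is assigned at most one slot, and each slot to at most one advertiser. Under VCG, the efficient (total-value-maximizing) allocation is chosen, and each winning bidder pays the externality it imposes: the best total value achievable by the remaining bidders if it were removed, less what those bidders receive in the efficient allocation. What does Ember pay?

Efficient allocation: Flint→Slot 7 ($125), Cove→Slot 4 ($127), Ember→Slot 5 ($125), Granite→Slot 3 ($139), Harbor→Slot 2 ($87); total welfare W = $603.
Ember receives Slot 5 at value $125, so the others get W − 125 = $478.
Without Ember: best allocation of the remaining 4 bidders over all 5 slots is Flint→Slot 7 ($125), Cove→Slot 5 ($111), Granite→Slot 3 ($139), Harbor→Slot 4 ($141), total $516.
VCG payment = (others' best without Ember) − (others' welfare with Ember) = 516 − 478 = $38.

Ember pays $38.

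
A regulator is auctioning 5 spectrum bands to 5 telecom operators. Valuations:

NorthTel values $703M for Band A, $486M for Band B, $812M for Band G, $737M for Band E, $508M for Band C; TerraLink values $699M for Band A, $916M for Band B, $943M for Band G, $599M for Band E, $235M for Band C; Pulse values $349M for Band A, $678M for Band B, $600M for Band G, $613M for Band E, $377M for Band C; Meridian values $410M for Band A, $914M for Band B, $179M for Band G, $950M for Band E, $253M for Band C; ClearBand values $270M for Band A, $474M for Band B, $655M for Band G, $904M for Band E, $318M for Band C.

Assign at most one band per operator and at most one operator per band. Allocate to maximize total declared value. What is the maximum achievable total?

Maximum total: $3841M

Optimal: NorthTel→Band A ($703M), TerraLink→Band G ($943M), Pulse→Band C ($377M), Meridian→Band B ($914M), ClearBand→Band E ($904M) — total 703+943+377+914+904 = $3841M.
Max-entry greedy (repeatedly take the single best remaining cell) gives $3592M, worse by 249.
Next-best assignment: NorthTel→Band G, TerraLink→Band A, Pulse→Band C, Meridian→Band B, ClearBand→Band E = $3706M.
No other one-to-one assignment exceeds $3841M.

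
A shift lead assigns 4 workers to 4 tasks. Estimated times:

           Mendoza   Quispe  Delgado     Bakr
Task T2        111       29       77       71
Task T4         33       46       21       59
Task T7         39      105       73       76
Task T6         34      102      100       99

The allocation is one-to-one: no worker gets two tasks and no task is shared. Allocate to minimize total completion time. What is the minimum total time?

Optimal: Mendoza→Task T6 (34 min), Quispe→Task T2 (29 min), Delgado→Task T4 (21 min), Bakr→Task T7 (76 min) — total 34+29+21+76 = 160 min.
Row-greedy (each worker in turn takes its cheapest remaining task) gives 234 min, worse by 74.
Next-best assignment: Mendoza→Task T7, Quispe→Task T2, Delgado→Task T4, Bakr→Task T6 = 188 min.
Every other assignment is strictly worse.

Minimum total: 160 min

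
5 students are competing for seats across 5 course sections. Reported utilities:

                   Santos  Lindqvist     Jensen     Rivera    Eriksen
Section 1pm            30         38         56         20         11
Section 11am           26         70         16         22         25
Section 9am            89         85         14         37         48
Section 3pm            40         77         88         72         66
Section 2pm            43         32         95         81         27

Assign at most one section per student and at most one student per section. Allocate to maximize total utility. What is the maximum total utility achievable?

Optimal: Santos→Section 9am (89 points), Lindqvist→Section 11am (70 points), Jensen→Section 1pm (56 points), Rivera→Section 2pm (81 points), Eriksen→Section 3pm (66 points) — total 89+70+56+81+66 = 362 points.
Max-entry greedy (repeatedly take the single best remaining cell) gives 306 points, worse by 56.
No other one-to-one assignment exceeds 362 points.

Maximum total: 362 points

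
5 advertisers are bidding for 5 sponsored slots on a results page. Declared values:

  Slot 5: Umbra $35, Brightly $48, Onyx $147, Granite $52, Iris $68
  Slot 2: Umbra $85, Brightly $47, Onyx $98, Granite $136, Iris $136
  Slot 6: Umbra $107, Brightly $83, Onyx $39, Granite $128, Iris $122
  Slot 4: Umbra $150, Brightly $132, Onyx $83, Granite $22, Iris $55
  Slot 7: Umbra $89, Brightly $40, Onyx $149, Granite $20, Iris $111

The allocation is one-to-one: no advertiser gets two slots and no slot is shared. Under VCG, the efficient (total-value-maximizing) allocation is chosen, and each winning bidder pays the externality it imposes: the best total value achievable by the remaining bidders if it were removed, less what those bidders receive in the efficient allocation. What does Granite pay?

Granite pays $27.

Efficient allocation: Umbra→Slot 6 ($107), Brightly→Slot 4 ($132), Onyx→Slot 5 ($147), Granite→Slot 2 ($136), Iris→Slot 7 ($111); total welfare W = $633.
Granite receives Slot 2 at value $136, so the others get W − 136 = $497.
Without Granite: best allocation of the remaining 4 bidders over all 5 slots is Umbra→Slot 6 ($107), Brightly→Slot 4 ($132), Onyx→Slot 7 ($149), Iris→Slot 2 ($136), total $524.
VCG payment = (others' best without Granite) − (others' welfare with Granite) = 524 − 497 = $27.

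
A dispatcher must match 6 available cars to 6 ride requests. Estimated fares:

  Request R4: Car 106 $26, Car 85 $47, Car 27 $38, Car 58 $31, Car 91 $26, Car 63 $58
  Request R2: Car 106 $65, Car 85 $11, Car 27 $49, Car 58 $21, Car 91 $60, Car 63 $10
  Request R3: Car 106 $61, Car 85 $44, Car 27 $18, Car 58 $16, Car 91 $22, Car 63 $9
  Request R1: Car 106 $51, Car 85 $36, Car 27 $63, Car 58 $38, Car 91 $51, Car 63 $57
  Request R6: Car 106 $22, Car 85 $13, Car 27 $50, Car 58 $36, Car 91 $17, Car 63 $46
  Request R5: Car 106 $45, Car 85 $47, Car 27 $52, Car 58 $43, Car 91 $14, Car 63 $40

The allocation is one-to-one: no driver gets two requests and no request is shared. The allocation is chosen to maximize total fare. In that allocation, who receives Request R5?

This is the linear assignment problem.
Optimal: Car 106→Request R3 ($61), Car 85→Request R5 ($47), Car 27→Request R1 ($63), Car 58→Request R6 ($36), Car 91→Request R2 ($60), Car 63→Request R4 ($58) — total 61+47+63+36+60+58 = $325.
Max-entry greedy (repeatedly take the single best remaining cell) gives $291, worse by 34.
Next-best assignment: Car 106→Request R3, Car 85→Request R4, Car 27→Request R1, Car 58→Request R5, Car 91→Request R2, Car 63→Request R6 = $320.
Swapping Car 58↔Car 63 (Car 58→Request R4 $31, Car 63→Request R6 $46) loses 17.
Car 85's own top request is Request R4 ($47), but forcing Car 85→Request R4 and reassigning the rest optimally gives only $320 — worse by 5.

Car 85 receives Request R5.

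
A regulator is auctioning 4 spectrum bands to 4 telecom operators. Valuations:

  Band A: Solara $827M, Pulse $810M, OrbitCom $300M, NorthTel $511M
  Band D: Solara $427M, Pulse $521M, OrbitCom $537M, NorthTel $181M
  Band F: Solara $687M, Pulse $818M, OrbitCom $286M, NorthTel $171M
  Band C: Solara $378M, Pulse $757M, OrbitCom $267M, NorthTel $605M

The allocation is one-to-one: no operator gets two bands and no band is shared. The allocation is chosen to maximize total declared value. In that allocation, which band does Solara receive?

Solara receives Band A.

Optimal: Solara→Band A ($827M), Pulse→Band F ($818M), OrbitCom→Band D ($537M), NorthTel→Band C ($605M) — total 827+818+537+605 = $2787M.
Swapping OrbitCom↔Solara (OrbitCom→Band A $300M, Solara→Band D $427M) loses 637.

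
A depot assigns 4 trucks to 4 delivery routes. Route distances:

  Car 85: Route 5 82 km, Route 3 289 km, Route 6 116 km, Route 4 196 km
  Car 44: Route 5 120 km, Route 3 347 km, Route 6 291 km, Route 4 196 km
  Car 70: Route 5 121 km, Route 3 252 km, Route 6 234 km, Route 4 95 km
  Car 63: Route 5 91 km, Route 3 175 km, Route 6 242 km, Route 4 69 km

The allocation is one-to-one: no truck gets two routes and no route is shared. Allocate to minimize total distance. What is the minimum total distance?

Min total: 506 km

This is a one-to-one assignment (minimum-cost bipartite matching).
Optimal: Car 85→Route 6 (116 km), Car 44→Route 5 (120 km), Car 70→Route 4 (95 km), Car 63→Route 3 (175 km) — total 116+120+95+175 = 506 km.
Column-greedy (each route in turn goes to its cheapest remaining truck) gives 687 km, worse by 181.
Checked against all permutations: 506 km is optimal.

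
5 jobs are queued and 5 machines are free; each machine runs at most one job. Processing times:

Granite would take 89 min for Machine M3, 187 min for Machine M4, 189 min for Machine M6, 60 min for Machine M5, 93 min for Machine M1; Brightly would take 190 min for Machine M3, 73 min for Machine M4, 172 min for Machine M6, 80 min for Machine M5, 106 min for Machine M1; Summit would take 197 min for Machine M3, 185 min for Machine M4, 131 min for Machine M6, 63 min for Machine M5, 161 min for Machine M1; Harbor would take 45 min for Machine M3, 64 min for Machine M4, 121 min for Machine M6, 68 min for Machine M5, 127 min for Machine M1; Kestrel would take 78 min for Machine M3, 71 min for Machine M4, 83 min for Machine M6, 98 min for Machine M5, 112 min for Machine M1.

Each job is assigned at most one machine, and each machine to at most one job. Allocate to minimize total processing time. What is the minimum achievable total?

Minimum total: 357 min

This is a one-to-one assignment (minimum-cost bipartite matching).
Optimal: Granite→Machine M1 (93 min), Brightly→Machine M4 (73 min), Summit→Machine M5 (63 min), Harbor→Machine M3 (45 min), Kestrel→Machine M6 (83 min) — total 93+73+63+45+83 = 357 min.
Swapping Harbor↔Kestrel (Harbor→Machine M6 121 min, Kestrel→Machine M3 78 min) adds 71.
No other one-to-one assignment undercuts 357 min.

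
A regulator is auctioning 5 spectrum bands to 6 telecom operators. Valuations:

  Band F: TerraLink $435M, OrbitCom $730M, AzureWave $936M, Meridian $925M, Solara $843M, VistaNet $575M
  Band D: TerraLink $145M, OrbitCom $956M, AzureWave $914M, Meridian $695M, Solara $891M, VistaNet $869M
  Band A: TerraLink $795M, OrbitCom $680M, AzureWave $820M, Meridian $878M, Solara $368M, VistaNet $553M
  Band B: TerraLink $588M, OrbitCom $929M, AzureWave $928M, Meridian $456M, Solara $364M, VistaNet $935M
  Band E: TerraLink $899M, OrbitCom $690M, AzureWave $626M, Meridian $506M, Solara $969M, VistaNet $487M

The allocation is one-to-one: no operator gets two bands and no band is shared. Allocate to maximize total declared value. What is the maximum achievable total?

Optimal: AzureWave→Band F ($936M), OrbitCom→Band D ($956M), Meridian→Band A ($878M), VistaNet→Band B ($935M), Solara→Band E ($969M) — total 936+956+878+935+969 = $4674M.
Row-greedy (each operator in turn takes its best remaining band) gives $4033M, worse by 641.
Next-best assignment: Meridian→Band F, OrbitCom→Band D, AzureWave→Band A, VistaNet→Band B, Solara→Band E = $4605M.
Swapping AzureWave↔VistaNet (AzureWave→Band B $928M, VistaNet→Band F $575M) loses 368.

Maximum total: $4674M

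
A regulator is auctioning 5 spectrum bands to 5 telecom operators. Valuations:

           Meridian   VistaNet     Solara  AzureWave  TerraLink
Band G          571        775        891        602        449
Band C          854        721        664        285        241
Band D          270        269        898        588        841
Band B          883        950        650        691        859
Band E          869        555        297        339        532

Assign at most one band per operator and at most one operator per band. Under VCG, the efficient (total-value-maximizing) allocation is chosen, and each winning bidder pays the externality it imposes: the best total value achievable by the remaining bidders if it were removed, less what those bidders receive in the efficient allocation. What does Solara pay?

Efficient allocation: Meridian→Band E ($869M), VistaNet→Band C ($721M), Solara→Band G ($891M), AzureWave→Band B ($691M), TerraLink→Band D ($841M); total welfare W = $4013M.
Solara receives Band G at value $891M, so the others get W − 891 = $3122M.
Without Solara: best allocation of the remaining 4 bidders over all 5 bands is Meridian→Band E ($869M), VistaNet→Band B ($950M), AzureWave→Band G ($602M), TerraLink→Band D ($841M), total $3262M.
VCG payment = (others' best without Solara) − (others' welfare with Solara) = 3262 − 3122 = $140M.

Solara pays $140M.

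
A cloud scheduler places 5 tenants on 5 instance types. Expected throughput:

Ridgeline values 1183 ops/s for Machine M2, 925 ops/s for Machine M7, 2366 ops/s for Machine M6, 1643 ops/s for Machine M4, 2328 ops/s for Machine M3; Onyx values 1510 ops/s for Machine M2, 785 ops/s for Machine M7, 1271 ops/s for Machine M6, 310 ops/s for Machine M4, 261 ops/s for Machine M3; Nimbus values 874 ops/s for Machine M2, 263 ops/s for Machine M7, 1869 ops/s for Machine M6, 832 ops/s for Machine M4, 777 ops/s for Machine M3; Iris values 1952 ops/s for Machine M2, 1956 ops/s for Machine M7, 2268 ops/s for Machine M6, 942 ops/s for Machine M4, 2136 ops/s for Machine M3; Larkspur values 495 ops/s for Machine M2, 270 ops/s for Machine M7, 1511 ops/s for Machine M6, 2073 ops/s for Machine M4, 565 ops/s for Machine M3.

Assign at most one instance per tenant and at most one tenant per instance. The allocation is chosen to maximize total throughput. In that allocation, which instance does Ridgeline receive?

Ridgeline receives Machine M3.

Optimal: Ridgeline→Machine M3 (2328 ops/s), Onyx→Machine M2 (1510 ops/s), Nimbus→Machine M6 (1869 ops/s), Iris→Machine M7 (1956 ops/s), Larkspur→Machine M4 (2073 ops/s) — total 2328+1510+1869+1956+2073 = 9736 ops/s.
Max-entry greedy (repeatedly take the single best remaining cell) gives 8348 ops/s, worse by 1388.
Swapping Iris↔Nimbus (Iris→Machine M6 2268 ops/s, Nimbus→Machine M7 263 ops/s) loses 1294.
Every other assignment is strictly worse.
Ridgeline's own top instance is Machine M6 (2366 ops/s), but forcing Ridgeline→Machine M6 and reassigning the rest optimally gives only 8682 ops/s — worse by 1054.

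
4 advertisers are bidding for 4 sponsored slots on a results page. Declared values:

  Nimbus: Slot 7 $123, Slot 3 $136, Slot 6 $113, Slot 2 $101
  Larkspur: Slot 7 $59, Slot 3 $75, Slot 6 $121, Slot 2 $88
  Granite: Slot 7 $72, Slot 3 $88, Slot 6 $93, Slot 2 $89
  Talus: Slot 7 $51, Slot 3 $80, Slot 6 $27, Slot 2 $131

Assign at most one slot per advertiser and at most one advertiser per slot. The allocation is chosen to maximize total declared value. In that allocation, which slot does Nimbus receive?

Nimbus receives Slot 7.

Treat this as an assignment problem: match each advertiser to one slot.
Optimal: Nimbus→Slot 7 ($123), Larkspur→Slot 6 ($121), Granite→Slot 3 ($88), Talus→Slot 2 ($131) — total 123+121+88+131 = $463.
Max-entry greedy (repeatedly take the single best remaining cell) gives $460, worse by 3.
Next-best assignment: Nimbus→Slot 3, Larkspur→Slot 6, Granite→Slot 7, Talus→Slot 2 = $460.
Swapping Larkspur↔Granite (Larkspur→Slot 3 $75, Granite→Slot 6 $93) loses 41.
Nimbus's own top slot is Slot 3 ($136), but forcing Nimbus→Slot 3 and reassigning the rest optimally gives only $460 — worse by 3.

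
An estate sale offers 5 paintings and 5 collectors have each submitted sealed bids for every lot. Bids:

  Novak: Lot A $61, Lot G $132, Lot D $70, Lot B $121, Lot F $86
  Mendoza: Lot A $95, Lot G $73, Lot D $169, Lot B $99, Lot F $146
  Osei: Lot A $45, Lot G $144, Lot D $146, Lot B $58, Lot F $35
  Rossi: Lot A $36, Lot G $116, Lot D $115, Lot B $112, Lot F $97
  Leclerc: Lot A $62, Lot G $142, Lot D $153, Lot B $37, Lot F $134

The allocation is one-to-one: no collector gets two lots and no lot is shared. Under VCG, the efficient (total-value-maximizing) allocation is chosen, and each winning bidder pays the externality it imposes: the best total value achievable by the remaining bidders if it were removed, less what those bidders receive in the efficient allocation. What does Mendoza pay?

Efficient allocation: Novak→Lot A ($61), Mendoza→Lot D ($169), Osei→Lot G ($144), Rossi→Lot B ($112), Leclerc→Lot F ($134); total welfare W = $620.
Mendoza receives Lot D at value $169, so the others get W − 169 = $451.
Without Mendoza: best allocation of the remaining 4 bidders over all 5 lots is Novak→Lot G ($132), Osei→Lot D ($146), Rossi→Lot B ($112), Leclerc→Lot F ($134), total $524.
VCG payment = (others' best without Mendoza) − (others' welfare with Mendoza) = 524 − 451 = $73.

Mendoza pays $73.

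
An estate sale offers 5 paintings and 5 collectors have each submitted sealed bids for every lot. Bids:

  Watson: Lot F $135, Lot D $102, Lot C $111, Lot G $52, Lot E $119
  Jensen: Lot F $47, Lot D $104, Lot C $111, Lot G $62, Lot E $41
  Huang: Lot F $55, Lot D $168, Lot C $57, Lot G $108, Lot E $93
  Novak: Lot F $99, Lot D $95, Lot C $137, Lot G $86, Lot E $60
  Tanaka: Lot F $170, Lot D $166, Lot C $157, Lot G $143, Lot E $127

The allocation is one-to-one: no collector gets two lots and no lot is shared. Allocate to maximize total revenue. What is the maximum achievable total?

This is the linear assignment problem.
Optimal: Watson→Lot E ($119), Jensen→Lot G ($62), Huang→Lot D ($168), Novak→Lot C ($137), Tanaka→Lot F ($170) — total 119+62+168+137+170 = $656.
Row-greedy (each collector in turn takes its best remaining lot) gives $627, worse by 29.

Max total: $656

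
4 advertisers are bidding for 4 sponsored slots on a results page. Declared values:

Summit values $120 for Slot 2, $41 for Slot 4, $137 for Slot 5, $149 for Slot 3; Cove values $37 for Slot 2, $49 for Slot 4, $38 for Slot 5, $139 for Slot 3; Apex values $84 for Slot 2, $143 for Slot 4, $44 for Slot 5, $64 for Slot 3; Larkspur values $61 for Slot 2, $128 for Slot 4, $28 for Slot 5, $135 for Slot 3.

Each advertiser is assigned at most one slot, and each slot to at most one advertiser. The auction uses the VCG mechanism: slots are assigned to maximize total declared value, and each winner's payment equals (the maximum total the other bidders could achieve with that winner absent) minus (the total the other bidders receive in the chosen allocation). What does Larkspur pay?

Efficient allocation: Summit→Slot 5 ($137), Cove→Slot 3 ($139), Apex→Slot 2 ($84), Larkspur→Slot 4 ($128); total welfare W = $488.
Larkspur receives Slot 4 at value $128, so the others get W − 128 = $360.
Without Larkspur: best allocation of the remaining 3 bidders over all 4 slots is Summit→Slot 5 ($137), Cove→Slot 3 ($139), Apex→Slot 4 ($143), total $419.
VCG payment = (others' best without Larkspur) − (others' welfare with Larkspur) = 419 − 360 = $59.

Larkspur pays $59.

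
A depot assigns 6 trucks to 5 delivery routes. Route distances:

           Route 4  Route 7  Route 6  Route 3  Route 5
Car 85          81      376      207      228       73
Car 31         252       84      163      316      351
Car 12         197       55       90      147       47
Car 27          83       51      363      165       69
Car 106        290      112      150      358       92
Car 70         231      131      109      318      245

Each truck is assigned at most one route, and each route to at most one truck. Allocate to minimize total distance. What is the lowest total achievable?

This is a one-to-one assignment (minimum-cost bipartite matching).
Optimal: Car 85→Route 4 (81 km), Car 27→Route 7 (51 km), Car 70→Route 6 (109 km), Car 12→Route 3 (147 km), Car 106→Route 5 (92 km) — total 81+51+109+147+92 = 480 km.
Column-greedy (each route in turn goes to its cheapest remaining truck) gives 630 km, worse by 150.
No other one-to-one assignment undercuts 480 km.

Min total: 480 km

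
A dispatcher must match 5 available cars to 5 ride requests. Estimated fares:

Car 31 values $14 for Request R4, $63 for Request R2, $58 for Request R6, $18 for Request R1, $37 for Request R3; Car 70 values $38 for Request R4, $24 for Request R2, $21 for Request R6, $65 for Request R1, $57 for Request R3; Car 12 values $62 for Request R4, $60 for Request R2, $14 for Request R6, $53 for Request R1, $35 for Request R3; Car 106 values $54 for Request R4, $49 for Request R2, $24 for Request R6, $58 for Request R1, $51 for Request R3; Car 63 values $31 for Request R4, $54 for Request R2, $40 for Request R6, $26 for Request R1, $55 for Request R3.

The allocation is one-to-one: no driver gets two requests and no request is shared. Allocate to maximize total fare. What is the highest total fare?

Max total: $292

This is a one-to-one assignment (maximum-weight bipartite matching).
Optimal: Car 31→Request R6 ($58), Car 70→Request R1 ($65), Car 12→Request R2 ($60), Car 106→Request R4 ($54), Car 63→Request R3 ($55) — total 58+65+60+54+55 = $292.
Row-greedy (each driver in turn takes its best remaining request) gives $281, worse by 11.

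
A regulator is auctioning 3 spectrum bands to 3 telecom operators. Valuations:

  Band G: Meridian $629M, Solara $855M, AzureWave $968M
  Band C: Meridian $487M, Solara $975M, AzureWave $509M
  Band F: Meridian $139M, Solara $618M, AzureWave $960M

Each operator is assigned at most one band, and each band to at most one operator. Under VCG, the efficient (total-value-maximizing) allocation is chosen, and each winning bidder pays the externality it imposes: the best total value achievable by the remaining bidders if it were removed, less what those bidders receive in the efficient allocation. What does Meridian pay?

Meridian pays $8M.

Efficient allocation: Meridian→Band G ($629M), Solara→Band C ($975M), AzureWave→Band F ($960M); total welfare W = $2564M.
Meridian receives Band G at value $629M, so the others get W − 629 = $1935M.
Without Meridian: best allocation of the remaining 2 bidders over all 3 bands is Solara→Band C ($975M), AzureWave→Band G ($968M), total $1943M.
VCG payment = (others' best without Meridian) − (others' welfare with Meridian) = 1943 − 1935 = $8M.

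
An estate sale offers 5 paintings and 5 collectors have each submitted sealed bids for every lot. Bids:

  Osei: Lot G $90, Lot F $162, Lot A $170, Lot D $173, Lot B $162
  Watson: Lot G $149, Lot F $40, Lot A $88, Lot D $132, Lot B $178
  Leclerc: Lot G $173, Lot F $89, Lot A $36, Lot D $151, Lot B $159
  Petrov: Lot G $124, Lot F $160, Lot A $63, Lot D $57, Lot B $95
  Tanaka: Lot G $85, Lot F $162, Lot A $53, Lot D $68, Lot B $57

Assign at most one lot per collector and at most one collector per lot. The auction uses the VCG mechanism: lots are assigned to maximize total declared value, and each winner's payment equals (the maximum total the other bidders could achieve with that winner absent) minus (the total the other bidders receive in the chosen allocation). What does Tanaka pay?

Efficient allocation: Osei→Lot A ($170), Watson→Lot B ($178), Leclerc→Lot D ($151), Petrov→Lot G ($124), Tanaka→Lot F ($162); total welfare W = $785.
Tanaka receives Lot F at value $162, so the others get W − 162 = $623.
Without Tanaka: best allocation of the remaining 4 bidders over all 5 lots is Osei→Lot D ($173), Watson→Lot B ($178), Leclerc→Lot G ($173), Petrov→Lot F ($160), total $684.
VCG payment = (others' best without Tanaka) − (others' welfare with Tanaka) = 684 − 623 = $61.

Tanaka pays $61.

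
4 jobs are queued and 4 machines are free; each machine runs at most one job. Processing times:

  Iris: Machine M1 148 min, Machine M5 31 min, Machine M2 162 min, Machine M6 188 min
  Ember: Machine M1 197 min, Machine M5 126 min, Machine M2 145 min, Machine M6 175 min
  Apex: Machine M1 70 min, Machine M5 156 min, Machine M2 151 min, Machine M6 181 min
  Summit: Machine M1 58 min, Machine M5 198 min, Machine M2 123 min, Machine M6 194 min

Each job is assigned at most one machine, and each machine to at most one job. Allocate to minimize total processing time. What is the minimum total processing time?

Minimum total: 399 min

Optimal: Iris→Machine M5 (31 min), Ember→Machine M6 (175 min), Apex→Machine M1 (70 min), Summit→Machine M2 (123 min) — total 31+175+70+123 = 399 min.
Min-entry greedy (repeatedly take the single cheapest remaining cell) gives 415 min, worse by 16.
Next-best assignment: Iris→Machine M5, Ember→Machine M2, Apex→Machine M6, Summit→Machine M1 = 415 min.
Swapping Iris↔Summit (Iris→Machine M2 162 min, Summit→Machine M5 198 min) adds 206.
Every other assignment is strictly worse.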